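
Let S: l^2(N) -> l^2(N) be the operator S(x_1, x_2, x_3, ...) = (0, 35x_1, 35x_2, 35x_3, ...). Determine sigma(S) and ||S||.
sigma(S) = closed disk {z in C : |z| ≤ 35}; ||S|| = 35

Note S = 35·U where U is the unit right shift (U x)_k = x_{k-1} (with x_0 := 0); so ||S|| = 35||U|| and sigma(S) = 35·sigma(U). ||S x||^2 = sum_{k≥1} |35x_k|^2 = 1225||x||^2, so ||S|| = 35 and sigma(S) ⊂ {|z| ≤ 35}. For any |lambda| < 35, the equation (S - lambda I) x = 0 forces x_1 = 0, then 35x_k = lambda x_{k+1} ⇒ x = 0, so S has no eigenvalues. But (S - lambda I) is not surjective for |lambda| < 35: solving (S - lambda I) x = e_1 would require x_n proportional to (lambda/35)^(-n), which is not in l^2. So every |lambda| < 35 lies in the residual spectrum. The boundary |lambda| = 35 is in the approximate point spectrum (the spectrum is closed). Hence sigma(S) is the closed disk of radius 35.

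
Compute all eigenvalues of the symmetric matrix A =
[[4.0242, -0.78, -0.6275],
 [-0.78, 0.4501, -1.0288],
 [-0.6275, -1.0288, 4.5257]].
sigma(A) ≈ {0, 4, 5}

A is real symmetric, so its spectrum consists of real eigenvalues. Expanding the characteristic polynomial of the displayed matrix gives
  det(λ I - A) = p(λ) = λ^3 + (-9)λ^2 + (20)λ + (0).
Solving p(λ) = 0 yields eigenvalues ≈ 0, 4, 5. (A is shown rounded to 4 decimals, so these recover the underlying integer eigenvalues to within that precision.)
Verification: the trace of A = 9 equals the sum of eigenvalues 9, and det(A) ≈ 0.0003 matches the eigenvalue product 0.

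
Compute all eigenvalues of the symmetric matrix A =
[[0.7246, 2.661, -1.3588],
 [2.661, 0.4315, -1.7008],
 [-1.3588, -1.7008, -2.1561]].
sigma(A) ≈ {-3, -2, 4}

A is real symmetric, so its spectrum consists of real eigenvalues. Expanding the characteristic polynomial of the displayed matrix gives
  det(λ I - A) = p(λ) = λ^3 + (1)λ^2 + (-14)λ + (-24).
Solving p(λ) = 0 yields eigenvalues ≈ -3, -2, 4. (A is shown rounded to 4 decimals, so these recover the underlying integer eigenvalues to within that precision.)
Verification: the trace of A = -1 equals the sum of eigenvalues -1, and det(A) ≈ 23.9997 matches the eigenvalue product 24.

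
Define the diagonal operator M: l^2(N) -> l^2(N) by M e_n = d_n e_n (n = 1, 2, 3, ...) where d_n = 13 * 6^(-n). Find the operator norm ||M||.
||M|| = 13/6 (attained at n = 1)

For M diagonal, ||M|| = sup_n |d_n|. The sequence d_n = 13 * 6^(-n) is positive and strictly decreasing (ratio 6^(-1) < 1), so the supremum is d_1 = 13/6. Hence ||M|| = 13/6.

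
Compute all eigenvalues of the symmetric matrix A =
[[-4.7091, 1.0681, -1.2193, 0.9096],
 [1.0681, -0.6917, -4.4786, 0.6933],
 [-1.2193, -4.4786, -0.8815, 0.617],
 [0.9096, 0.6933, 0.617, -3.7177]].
sigma(A) ≈ {-6, -5, -3, 4}

A is real symmetric, so its spectrum consists of real eigenvalues. Expanding the characteristic polynomial of the displayed matrix gives
  det(λ I - A) = p(λ) = λ^4 + (10)λ^3 + (7)λ^2 + (-162.0028)λ + (-360.0054).
Solving p(λ) = 0 yields eigenvalues ≈ -6, -5, -3, 4. (A is shown rounded to 4 decimals, so these recover the underlying integer eigenvalues to within that precision.)
Verification: the trace of A = -10 equals the sum of eigenvalues -10, and det(A) ≈ -360.0054 matches the eigenvalue product -360.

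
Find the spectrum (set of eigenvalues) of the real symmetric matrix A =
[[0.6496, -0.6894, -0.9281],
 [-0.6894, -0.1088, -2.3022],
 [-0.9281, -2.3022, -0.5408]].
sigma(A) ≈ {-3, 1, 2}

A is real symmetric, so its spectrum consists of real eigenvalues. Expanding the characteristic polynomial of the displayed matrix gives
  det(λ I - A) = p(λ) = λ^3 + (0)λ^2 + (-7)λ + (6).
Solving p(λ) = 0 yields eigenvalues ≈ -3, 1, 2. (A is shown rounded to 4 decimals, so these recover the underlying integer eigenvalues to within that precision.)
Verification: the trace of A = 0 equals the sum of eigenvalues 0, and det(A) ≈ -6.0000 matches the eigenvalue product -6.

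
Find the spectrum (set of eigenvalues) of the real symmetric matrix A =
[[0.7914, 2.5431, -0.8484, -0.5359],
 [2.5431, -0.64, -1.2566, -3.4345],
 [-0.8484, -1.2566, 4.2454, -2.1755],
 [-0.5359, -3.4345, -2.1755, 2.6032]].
sigma(A) ≈ {-4, 0, 5, 6}

A is real symmetric, so its spectrum consists of real eigenvalues. Expanding the characteristic polynomial of the displayed matrix gives
  det(λ I - A) = p(λ) = λ^4 + (-7)λ^3 + (-14)λ^2 + (119.9987)λ + (0.0042).
Solving p(λ) = 0 yields eigenvalues ≈ -4, 0, 5, 6. (A is shown rounded to 4 decimals, so these recover the underlying integer eigenvalues to within that precision.)
Verification: the trace of A = 7 equals the sum of eigenvalues 7, and det(A) ≈ 0.0042 matches the eigenvalue product 0.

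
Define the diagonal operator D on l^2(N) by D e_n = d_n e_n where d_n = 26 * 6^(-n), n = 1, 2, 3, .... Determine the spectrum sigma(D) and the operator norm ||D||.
sigma(D) = {26 * 6^(-n) : n ≥ 1} ∪ {0}; ||D|| = 13/3

A bounded diagonal operator on l^2 with diagonal entries d_n has spectrum equal to the closure of {d_n : n ≥ 1}: every d_n is an eigenvalue (with eigenvector e_n), so {d_n} ⊂ sigma(D); the spectrum is closed, so its closure is too; and for lambda not in the closure, (D - lambda I) has bounded inverse (the diagonal entries 1/(d_n - lambda) are bounded). For our sequence d_n = 26 * 6^(-n), n = 1, 2, 3, ...:
  - {d_n} = {26 * 6^(-n) : n ≥ 1}; the only limit point is 0
  - closure = {26 * 6^(-n) : n ≥ 1} ∪ {0}
For the norm: a diagonal operator has ||D|| = sup_n |d_n|. Here d_n = 26 * 6^(-n) is positive and decreasing, so sup_n |d_n| = d_1 = 26/6 = 13/3. So ||D|| = 13/3.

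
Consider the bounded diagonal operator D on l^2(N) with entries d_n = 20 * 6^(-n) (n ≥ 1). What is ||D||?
||D|| = 10/3 (attained at n = 1)

For D diagonal, ||D|| = sup_n |d_n|. The sequence d_n = 20 * 6^(-n) is positive and strictly decreasing (ratio 6^(-1) < 1), so the supremum is d_1 = 20/6 = 10/3. Hence ||D|| = 10/3.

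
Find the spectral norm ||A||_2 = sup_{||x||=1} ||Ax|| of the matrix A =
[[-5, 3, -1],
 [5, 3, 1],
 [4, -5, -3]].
||A||_2 ≈ 8.8819 (= sqrt(largest eigenvalue of A^T A))

||A||_2 = sigma_max(A) = sqrt(lambda_max(A^T A)). Form the symmetric matrix M = A^T A =
[[66, -20, -2],
 [-20, 43, 15],
 [-2, 15, 11]].
Its characteristic polynomial (trace, sum of principal 2x2 minors, determinant of M give the coefficients) is
  p(λ) = det(λ I - M) = λ^3 - 120λ^2 + 3408λ - 12996.
No integer candidate from the rational root theorem (±divisors of 12996) is a root, so the roots are irrational. The cubic discriminant is Δ = 10198558800 > 0, so there are three distinct real roots. p(4) = -1220 and p(5) = 1169 have opposite signs, so a root lies in (4, 5); Newton's method refines it to λ ≈ 4.4995. p(36) = 828 and p(37) = -527 have opposite signs, so a root lies in (36, 37); Newton's method refines it to λ ≈ 36.6129. p(78) = -2700 and p(79) = 355 have opposite signs, so a root lies in (78, 79); Newton's method refines it to λ ≈ 78.8876. Check (Vieta): the three roots sum to 120, matching tr M = 120.
So the eigenvalues of A^T A are ≈ 4.4995, 36.6129, 78.8876 (all ≥ 0, as they must be for A^T A). The largest is λ_max ≈ 78.8876, hence ||A||_2 = sqrt(λ_max) ≈ 8.8819.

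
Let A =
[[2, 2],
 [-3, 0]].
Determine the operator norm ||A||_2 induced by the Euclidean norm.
||A||_2 = sqrt((17 + sqrt(145))/2) ≈ 3.8106 (= sqrt(largest eigenvalue of A^T A))

||A||_2 = sigma_max(A) = sqrt(lambda_max(A^T A)). Form the symmetric matrix M = A^T A =
[[13, 4],
 [4, 4]].
Its characteristic polynomial (trace, determinant of M give the coefficients) is
  p(λ) = det(λ I - M) = λ^2 - 17λ + 36.
For λ^2 - 17λ + 36 the discriminant is 145. It is nonnegative but not a perfect square, so the roots are real and irrational: λ = (17 ± sqrt(145))/2 ≈ 14.5208, 2.4792.
So the eigenvalues of A^T A are ≈ 2.4792, 14.5208 (all ≥ 0, as they must be for A^T A). The largest is λ_max = (17 + sqrt(145))/2 ≈ 14.5208, hence ||A||_2 = sqrt(λ_max) = sqrt((17 + sqrt(145))/2) ≈ 3.8106.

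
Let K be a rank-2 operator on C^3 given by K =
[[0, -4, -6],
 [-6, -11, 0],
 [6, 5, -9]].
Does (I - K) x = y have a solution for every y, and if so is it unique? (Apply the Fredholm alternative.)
(I - K) is invertible (det(I - K) = 132 ≠ 0), so for every y in C^3 the equation (I - K) x = y has a unique solution.

K has rank 2 and factors as K = U V^T = u1 v1^T + u2 v2^T with u1 = (0, -3, 3), v1 = (2, 3, -1), u2 = (-2, -1, -2), v2 = (0, 2, 3) (multiplying out reproduces the displayed K). The nonzero eigenvalues of U V^T coincide with those of the 2 x 2 matrix G = V^T U = [[v1·u1, v1·u2], [v2·u1, v2·u2]] = [[-12, -5], [3, -8]], and by the Sylvester determinant identity det(I_3 - U V^T) = det(I_2 - V^T U) = det([[13, 5], [-3, 9]]) = (13)(9) - (5)(-3) = 132. (Direct check: I - K =
[[1, 4, 6],
 [6, 12, 0],
 [-6, -5, 10]]
has determinant 132.) The finite-dimensional Fredholm alternative says: either (I - K) is invertible, or ker(I - K) ≠ {0} and then range(I - K) = ker((I - K)^*)^⊥, with dim ker(I - K) = dim ker((I - K)^*). Since det(I - K) ≠ 0, 1 is not an eigenvalue of K and ker(I - K) = {0}, so we are in the first case: for every y there is a unique x = (I - K)^(-1) y. (Explicitly, by the Woodbury identity, (I - U V^T)^(-1) = I + U (I_2 - G)^(-1) V^T.)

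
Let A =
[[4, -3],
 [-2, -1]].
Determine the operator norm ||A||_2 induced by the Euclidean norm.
||A||_2 = sqrt((30 + sqrt(500))/2) ≈ 5.1167 (= sqrt(largest eigenvalue of A^T A))

||A||_2 = sigma_max(A) = sqrt(lambda_max(A^T A)). Form the symmetric matrix M = A^T A =
[[20, -10],
 [-10, 10]].
Its characteristic polynomial (trace, determinant of M give the coefficients) is
  p(λ) = det(λ I - M) = λ^2 - 30λ + 100.
For λ^2 - 30λ + 100 the discriminant is 500. It is nonnegative but not a perfect square, so the roots are real and irrational: λ = (30 ± sqrt(500))/2 ≈ 26.1803, 3.8197.
So the eigenvalues of A^T A are ≈ 3.8197, 26.1803 (all ≥ 0, as they must be for A^T A). The largest is λ_max = (30 + sqrt(500))/2 ≈ 26.1803, hence ||A||_2 = sqrt(λ_max) = sqrt((30 + sqrt(500))/2) ≈ 5.1167.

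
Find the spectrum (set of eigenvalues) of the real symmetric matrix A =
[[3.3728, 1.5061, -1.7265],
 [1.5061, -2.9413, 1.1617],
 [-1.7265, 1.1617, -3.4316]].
sigma(A) ≈ {-5, -2, 4}

A is real symmetric, so its spectrum consists of real eigenvalues. Expanding the characteristic polynomial of the displayed matrix gives
  det(λ I - A) = p(λ) = λ^3 + (3)λ^2 + (-18)λ + (-40.0011).
Solving p(λ) = 0 yields eigenvalues ≈ -5, -2, 4. (A is shown rounded to 4 decimals, so these recover the underlying integer eigenvalues to within that precision.)
Verification: the trace of A = -3 equals the sum of eigenvalues -3, and det(A) ≈ 40.0011 matches the eigenvalue product 40.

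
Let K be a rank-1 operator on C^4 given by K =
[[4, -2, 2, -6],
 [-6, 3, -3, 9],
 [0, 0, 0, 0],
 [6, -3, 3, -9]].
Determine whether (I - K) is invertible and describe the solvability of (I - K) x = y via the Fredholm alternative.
(I - K) is invertible (det(I - K) = 3 ≠ 0), so for every y in C^4 the equation (I - K) x = y has a unique solution.

K has rank 1, so it is an outer product K = u v^T: every row of K is a multiple of one row vector. Reading off the entries, u = (-2, 3, 0, -3) and v = (-2, 1, -1, 3) (row i of K equals u_i·v^T). A rank-one matrix u v^T satisfies K u = u (v·u) and kills the (3)-dimensional subspace v^⊥, so its characteristic polynomial is lambda^3 (lambda - v·u) with v·u = tr K = -2. Hence the eigenvalues of I - K are 1 (multiplicity 3) and 1 - (-2) = 3, so det(I - K) = 3. (Direct check: I - K =
[[-3, 2, -2, 6],
 [6, -2, 3, -9],
 [0, 0, 1, 0],
 [-6, 3, -3, 10]]
has determinant 3.) The finite-dimensional Fredholm alternative says: either (I - K) is invertible, or ker(I - K) ≠ {0} and then range(I - K) = ker((I - K)^*)^⊥, with dim ker(I - K) = dim ker((I - K)^*). Since det(I - K) ≠ 0, 1 is not an eigenvalue of K and ker(I - K) = {0}, so we are in the first case: for every y there is a unique x = (I - K)^(-1) y. Explicitly, by the Sherman–Morrison formula, (I - u v^T)^(-1) = I + u v^T/(1 - v·u), i.e. (I - K)^(-1) = I + K/(3).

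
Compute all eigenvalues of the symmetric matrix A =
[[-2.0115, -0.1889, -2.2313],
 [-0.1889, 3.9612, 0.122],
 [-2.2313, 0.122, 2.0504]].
sigma(A) ≈ {-3, 3, 4}

A is real symmetric, so its spectrum consists of real eigenvalues. Expanding the characteristic polynomial of the displayed matrix gives
  det(λ I - A) = p(λ) = λ^3 + (-4)λ^2 + (-9)λ + (36).
Solving p(λ) = 0 yields eigenvalues ≈ -3, 3, 4. (A is shown rounded to 4 decimals, so these recover the underlying integer eigenvalues to within that precision.)
Verification: the trace of A = 4 equals the sum of eigenvalues 4, and det(A) ≈ -35.9995 matches the eigenvalue product -36.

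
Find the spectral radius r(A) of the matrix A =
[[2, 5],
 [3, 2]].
r(A) = (4 + sqrt(60))/2 ≈ 5.873

The eigenvalues of A are the roots of its characteristic polynomial. With M = A (coefficients from the trace and determinant):
  p(λ) = det(λ I - M) = λ^2 - 4λ - 11.
For λ^2 - 4λ - 11 the discriminant is 60. It is nonnegative but not a perfect square, so the roots are real and irrational: λ = (4 ± sqrt(60))/2 ≈ 5.873, -1.873.
Thus the eigenvalues (to 4 decimals) are 5.873 (modulus 5.873); -1.873 (modulus 1.873). The spectral radius is the largest modulus: r(A) = (4 + sqrt(60))/2 ≈ 5.873. (Cross-check: r(A) ≤ ||A||_2 ≈ 6.2361; equality holds whenever A is normal, though it can also hold for some non-normal A.)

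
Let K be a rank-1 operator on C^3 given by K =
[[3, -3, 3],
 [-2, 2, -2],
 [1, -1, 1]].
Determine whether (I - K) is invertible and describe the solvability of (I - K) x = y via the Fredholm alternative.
(I - K) is invertible (det(I - K) = -5 ≠ 0), so for every y in C^3 the equation (I - K) x = y has a unique solution.

K has rank 1, so it is an outer product K = u v^T: every row of K is a multiple of one row vector. Reading off the entries, u = (-3, 2, -1) and v = (-1, 1, -1) (row i of K equals u_i·v^T). A rank-one matrix u v^T satisfies K u = u (v·u) and kills the (2)-dimensional subspace v^⊥, so its characteristic polynomial is lambda^2 (lambda - v·u) with v·u = tr K = 6. Hence the eigenvalues of I - K are 1 (multiplicity 2) and 1 - (6) = -5, so det(I - K) = -5. (Direct check: I - K =
[[-2, 3, -3],
 [2, -1, 2],
 [-1, 1, 0]]
has determinant -5.) The finite-dimensional Fredholm alternative says: either (I - K) is invertible, or ker(I - K) ≠ {0} and then range(I - K) = ker((I - K)^*)^⊥, with dim ker(I - K) = dim ker((I - K)^*). Since det(I - K) ≠ 0, 1 is not an eigenvalue of K and ker(I - K) = {0}, so we are in the first case: for every y there is a unique x = (I - K)^(-1) y. Explicitly, by the Sherman–Morrison formula, (I - u v^T)^(-1) = I + u v^T/(1 - v·u), i.e. (I - K)^(-1) = I + K/(-5).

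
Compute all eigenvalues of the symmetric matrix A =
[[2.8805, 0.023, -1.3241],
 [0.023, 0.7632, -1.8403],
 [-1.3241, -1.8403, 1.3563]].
sigma(A) ≈ {-1, 2, 4}

A is real symmetric, so its spectrum consists of real eigenvalues. Expanding the characteristic polynomial of the displayed matrix gives
  det(λ I - A) = p(λ) = λ^3 + (-5)λ^2 + (2)λ + (8).
Solving p(λ) = 0 yields eigenvalues ≈ -1, 2, 4. (A is shown rounded to 4 decimals, so these recover the underlying integer eigenvalues to within that precision.)
Verification: the trace of A = 5 equals the sum of eigenvalues 5, and det(A) ≈ -8.0004 matches the eigenvalue product -8.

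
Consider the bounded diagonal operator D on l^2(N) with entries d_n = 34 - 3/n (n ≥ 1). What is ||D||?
||D|| = 34

For a diagonal operator on l^2 with entries d_n, ||D|| = sup_n |d_n|. Here d_1 = 31, d_2 = 65/2, ..., and d_n = 34 - 3/n increases monotonically toward 34. All terms lie in [31, 34), so |d_n| = d_n and the supremum is the limit 34, which is not attained by any individual d_n. Hence ||D|| = 34.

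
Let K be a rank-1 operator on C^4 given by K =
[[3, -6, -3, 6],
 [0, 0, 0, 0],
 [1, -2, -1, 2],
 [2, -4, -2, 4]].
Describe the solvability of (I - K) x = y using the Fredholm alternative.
(I - K) is invertible (det(I - K) = -5 ≠ 0), so for every y in C^4 the equation (I - K) x = y has a unique solution.

K has rank 1, so it is an outer product K = u v^T: every row of K is a multiple of one row vector. Reading off the entries, u = (-3, 0, -1, -2) and v = (-1, 2, 1, -2) (row i of K equals u_i·v^T). A rank-one matrix u v^T satisfies K u = u (v·u) and kills the (3)-dimensional subspace v^⊥, so its characteristic polynomial is lambda^3 (lambda - v·u) with v·u = tr K = 6. Hence the eigenvalues of I - K are 1 (multiplicity 3) and 1 - (6) = -5, so det(I - K) = -5. (Direct check: I - K =
[[-2, 6, 3, -6],
 [0, 1, 0, 0],
 [-1, 2, 2, -2],
 [-2, 4, 2, -3]]
has determinant -5.) The finite-dimensional Fredholm alternative says: either (I - K) is invertible, or ker(I - K) ≠ {0} and then range(I - K) = ker((I - K)^*)^⊥, with dim ker(I - K) = dim ker((I - K)^*). Since det(I - K) ≠ 0, 1 is not an eigenvalue of K and ker(I - K) = {0}, so we are in the first case: for every y there is a unique x = (I - K)^(-1) y. Explicitly, by the Sherman–Morrison formula, (I - u v^T)^(-1) = I + u v^T/(1 - v·u), i.e. (I - K)^(-1) = I + K/(-5).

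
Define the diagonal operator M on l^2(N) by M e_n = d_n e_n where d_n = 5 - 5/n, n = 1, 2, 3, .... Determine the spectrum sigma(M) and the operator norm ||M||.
sigma(M) = {5 - 5/n : n ≥ 1} ∪ {5}; ||M|| = 5

A bounded diagonal operator on l^2 with diagonal entries d_n has spectrum equal to the closure of {d_n : n ≥ 1}: every d_n is an eigenvalue (with eigenvector e_n), so {d_n} ⊂ sigma(M); the spectrum is closed, so its closure is too; and for lambda not in the closure, (M - lambda I) has bounded inverse (the diagonal entries 1/(d_n - lambda) are bounded). For our sequence d_n = 5 - 5/n, n = 1, 2, 3, ...:
  - {d_n} = {5 - 5/n : n ≥ 1}; the only limit point is 5
  - closure = {5 - 5/n : n ≥ 1} ∪ {5}
For the norm: a diagonal operator has ||M|| = sup_n |d_n|. Here d_n = 5 - 5/n increases monotonically from d_1 = 0 toward 5, with all terms in [0, 5); so sup_n |d_n| = 5 (the supremum is the limit, not attained). So ||M|| = 5.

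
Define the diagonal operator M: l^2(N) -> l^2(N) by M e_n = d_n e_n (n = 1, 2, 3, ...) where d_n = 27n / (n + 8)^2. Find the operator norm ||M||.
||M|| = 27/32 (attained at n = 8)

For M diagonal, ||M|| = sup_n |d_n|. Treat f(x) = 27x / (x + 8)^2 for real x > 0. By the quotient rule, f'(x) = 27(8 - x)/(x + 8)^3, which is positive for x < 8 and negative for x > 8. So f has a unique maximum at x = 8, and since 8 is a positive integer, the supremum over n ≥ 1 is attained at n = 8: d_8 = 27·8/(8 + 8)^2 = 27·8/256 = 27/32. Hence ||M|| = 27/32.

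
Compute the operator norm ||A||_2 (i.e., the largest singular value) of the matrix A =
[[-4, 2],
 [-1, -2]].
||A||_2 = sqrt(20) ≈ 4.4721 (= sqrt(largest eigenvalue of A^T A))

||A||_2 = sigma_max(A) = sqrt(lambda_max(A^T A)). Form the symmetric matrix M = A^T A =
[[17, -6],
 [-6, 8]].
Its characteristic polynomial (trace, determinant of M give the coefficients) is
  p(λ) = det(λ I - M) = λ^2 - 25λ + 100.
For λ^2 - 25λ + 100 the discriminant is 225. It is a perfect square (15^2), so the roots are rational: λ = (25 ± 15)/2 = 20, 5.
So the eigenvalues of A^T A are ≈ 5, 20 (all ≥ 0, as they must be for A^T A). The largest is λ_max = 20, hence ||A||_2 = sqrt(λ_max) = sqrt(20) ≈ 4.4721.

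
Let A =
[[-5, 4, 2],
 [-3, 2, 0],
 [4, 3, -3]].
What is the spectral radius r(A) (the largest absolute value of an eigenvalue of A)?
r(A) ≈ 6.4879

The eigenvalues of A are the roots of its characteristic polynomial. With M = A (coefficients from the trace, the sum of principal 2x2 minors, and det A):
  p(λ) = det(λ I - M) = λ^3 + 6λ^2 + 3λ + 40.
No integer candidate from the rational root theorem (±divisors of 40) is a root, so the roots are irrational. The cubic discriminant is Δ = -64584 < 0, so there is one real root and a complex-conjugate pair. p(-7) = -30 and p(-6) = 22 have opposite signs, so a root lies in (-7, -6); Newton's method refines it to λ ≈ -6.4879. Dividing out (λ - (-6.4879)) leaves approximately λ^2 - 0.4879λ + 6.1653. For λ^2 - 0.4879λ + 6.1653 the discriminant is -24.4233. It is negative, so the remaining roots are the complex-conjugate pair λ ≈ 0.2439 ± 2.471i. Their product equals the constant term, so |λ|^2 ≈ 6.1653 and |λ| ≈ 2.483.
Thus the eigenvalues (to 4 decimals) are -6.4879 (modulus 6.4879); 0.2439 ± 2.471i (modulus 2.483). The spectral radius is the largest modulus: r(A) ≈ 6.4879. (Cross-check: r(A) ≤ ||A||_2 ≈ 8.0354; equality holds whenever A is normal, though it can also hold for some non-normal A.)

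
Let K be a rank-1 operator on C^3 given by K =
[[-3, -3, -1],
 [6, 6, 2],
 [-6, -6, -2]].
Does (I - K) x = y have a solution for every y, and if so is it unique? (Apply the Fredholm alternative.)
(I - K) is singular (det(I - K) = 0, i.e. 1 ∈ sigma(K)). (I - K) x = y is solvable iff y ⊥ ker((I - K)^*) = span{(-3, -3, -1)}, i.e. iff -3y_1 - 3y_2 - y_3 = 0. When solvable, the solutions are x = y + c·(1, -2, 2), c arbitrary (ker(I - K) = span{(1, -2, 2)}, dimension 1).

K has rank 1, so it is an outer product K = u v^T: every row of K is a multiple of one row vector. Reading off the entries, u = (1, -2, 2) and v = (-3, -3, -1) (row i of K equals u_i·v^T). A rank-one matrix u v^T satisfies K u = u (v·u) and kills the (2)-dimensional subspace v^⊥, so its characteristic polynomial is lambda^2 (lambda - v·u) with v·u = tr K = 1. Hence the eigenvalues of I - K are 1 (multiplicity 2) and 1 - (1) = 0, so det(I - K) = 0. (Direct check: I - K =
[[4, 3, 1],
 [-6, -5, -2],
 [6, 6, 3]]
has determinant 0.) So 1 is an eigenvalue of K and (I - K) is not invertible. The finite-dimensional Fredholm alternative says: either (I - K) is invertible, or ker(I - K) ≠ {0} and then range(I - K) = ker((I - K)^*)^⊥, with dim ker(I - K) = dim ker((I - K)^*). We are in the second case, so we need both kernels. Kernel of I - K: (I - K) u = u - u (v·u) = u - u = 0, so ker(I - K) = span{u} = span{(1, -2, 2)} (it is exactly 1-dimensional because rank(I - K) = 2). Kernel of the adjoint: K is real, so (I - K)^* = I - K^T = I - v u^T, and (I - v u^T) v = v - v (u·v) = 0; hence ker((I - K)^*) = span{v} = span{(-3, -3, -1)}. Therefore (I - K) x = y is solvable iff <y, v> = 0, i.e. iff -3y_1 - 3y_2 - y_3 = 0. When this holds, K y = u (v·y) = 0, so (I - K) y = y and x = y is a particular solution; the full solution set is the line x = y + c·u = y + c·(1, -2, 2), c ∈ C.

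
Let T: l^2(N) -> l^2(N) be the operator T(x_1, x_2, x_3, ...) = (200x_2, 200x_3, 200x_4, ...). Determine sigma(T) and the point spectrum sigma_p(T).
sigma(T) = closed disk {z in C : |z| ≤ 200}; sigma_p(T) = open disk {z in C : |z| < 200}

Note T = 200·V where V is the unit left shift (V x)_k = x_{k+1}; so sigma(T) = 200·sigma(V) and ||T|| = 200||V||. ||T x||^2 = 40000sum_{k≥2} |x_k|^2 ≤ 40000||x||^2, with equality on {x : x_1 = 0}, so ||T|| = 200. For any lambda with |lambda| < 200, set r = lambda/200 (|r| < 1); the vector x = (1, r, r^2, ...) is in l^2 and satisfies T x = 200(r, r^2, ...) = lambda x, so lambda is an eigenvalue. On the boundary |lambda| = 200 the geometric series diverges, so no l^2 eigenvector exists, but these lambda lie in the approximate point spectrum. Hence sigma(T) is the closed disk of radius 200 and sigma_p(T) is the open disk.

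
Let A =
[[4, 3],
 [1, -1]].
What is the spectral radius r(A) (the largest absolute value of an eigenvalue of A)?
r(A) = (3 + sqrt(37))/2 ≈ 4.5414

The eigenvalues of A are the roots of its characteristic polynomial. With M = A (coefficients from the trace and determinant):
  p(λ) = det(λ I - M) = λ^2 - 3λ - 7.
For λ^2 - 3λ - 7 the discriminant is 37. It is nonnegative but not a perfect square, so the roots are real and irrational: λ = (3 ± sqrt(37))/2 ≈ 4.5414, -1.5414.
Thus the eigenvalues (to 4 decimals) are 4.5414 (modulus 4.5414); -1.5414 (modulus 1.5414). The spectral radius is the largest modulus: r(A) = (3 + sqrt(37))/2 ≈ 4.5414. (Cross-check: r(A) ≤ ||A||_2 ≈ 5.0043; equality holds whenever A is normal, though it can also hold for some non-normal A.)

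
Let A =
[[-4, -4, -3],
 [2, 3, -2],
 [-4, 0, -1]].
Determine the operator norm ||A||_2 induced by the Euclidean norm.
||A||_2 ≈ 7.5627 (= sqrt(largest eigenvalue of A^T A))

||A||_2 = sigma_max(A) = sqrt(lambda_max(A^T A)). Form the symmetric matrix M = A^T A =
[[36, 22, 12],
 [22, 25, 6],
 [12, 6, 14]].
Its characteristic polynomial (trace, sum of principal 2x2 minors, determinant of M give the coefficients) is
  p(λ) = det(λ I - M) = λ^3 - 75λ^2 + 1090λ - 4096.
No integer candidate from the rational root theorem (±divisors of 4096) is a root, so the roots are irrational. The cubic discriminant is Δ = 165225668 > 0, so there are three distinct real roots. p(6) = -40 and p(7) = 202 have opposite signs, so a root lies in (6, 7); Newton's method refines it to λ ≈ 6.1379. p(11) = 150 and p(12) = -88 have opposite signs, so a root lies in (11, 12); Newton's method refines it to λ ≈ 11.6678. p(57) = -448 and p(58) = 1936 have opposite signs, so a root lies in (57, 58); Newton's method refines it to λ ≈ 57.1943. Check (Vieta): the three roots sum to 75, matching tr M = 75.
So the eigenvalues of A^T A are ≈ 6.1379, 11.6678, 57.1943 (all ≥ 0, as they must be for A^T A). The largest is λ_max ≈ 57.1943, hence ||A||_2 = sqrt(λ_max) ≈ 7.5627.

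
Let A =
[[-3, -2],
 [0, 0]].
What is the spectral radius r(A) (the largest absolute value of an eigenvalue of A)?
r(A) = 3

The eigenvalues of A are the roots of its characteristic polynomial. With M = A (coefficients from the trace and determinant):
  p(λ) = det(λ I - M) = λ^2 + 3λ.
For λ^2 + 3λ the discriminant is 9. It is a perfect square (3^2), so the roots are rational: λ = (-3 ± 3)/2 = 0, -3.
Thus the eigenvalues (to 4 decimals) are 0 (modulus 0); -3 (modulus 3). The spectral radius is the largest modulus: r(A) = 3. (Cross-check: r(A) ≤ ||A||_2 ≈ 3.6056; equality holds whenever A is normal, though it can also hold for some non-normal A.)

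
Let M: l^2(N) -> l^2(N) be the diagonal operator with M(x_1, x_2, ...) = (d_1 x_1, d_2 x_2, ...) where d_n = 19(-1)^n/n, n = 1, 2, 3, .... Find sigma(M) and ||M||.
sigma(M) = {19(-1)^n/n : n ≥ 1} ∪ {0}; ||M|| = 19

A bounded diagonal operator on l^2 with diagonal entries d_n has spectrum equal to the closure of {d_n : n ≥ 1}: every d_n is an eigenvalue (with eigenvector e_n), so {d_n} ⊂ sigma(M); the spectrum is closed, so its closure is too; and for lambda not in the closure, (M - lambda I) has bounded inverse (the diagonal entries 1/(d_n - lambda) are bounded). For our sequence d_n = 19(-1)^n/n, n = 1, 2, 3, ...:
  - {d_n} = {19(-1)^n/n : n ≥ 1}; the only limit point is 0
  - closure = {19(-1)^n/n : n ≥ 1} ∪ {0}
For the norm: a diagonal operator has ||M|| = sup_n |d_n|. Here |d_n| = 19/n is decreasing, so sup_n |d_n| = |d_1| = 19. So ||M|| = 19.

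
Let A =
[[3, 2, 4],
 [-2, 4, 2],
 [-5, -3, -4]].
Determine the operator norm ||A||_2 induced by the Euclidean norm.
||A||_2 ≈ 9.0213 (= sqrt(largest eigenvalue of A^T A))

||A||_2 = sigma_max(A) = sqrt(lambda_max(A^T A)). Form the symmetric matrix M = A^T A =
[[38, 13, 28],
 [13, 29, 28],
 [28, 28, 36]].
Its characteristic polynomial (trace, sum of principal 2x2 minors, determinant of M give the coefficients) is
  p(λ) = det(λ I - M) = λ^3 - 103λ^2 + 1777λ - 1444.
No integer candidate from the rational root theorem (±divisors of 1444) is a root, so the roots are irrational. The cubic discriminant is Δ = 9444661157 > 0, so there are three distinct real roots. p(0) = -1444 and p(1) = 231 have opposite signs, so a root lies in (0, 1); Newton's method refines it to λ ≈ 0.8546. p(20) = 896 and p(21) = -289 have opposite signs, so a root lies in (20, 21); Newton's method refines it to λ ≈ 20.7624. p(81) = -1849 and p(82) = 3066 have opposite signs, so a root lies in (81, 82); Newton's method refines it to λ ≈ 81.383. Check (Vieta): the three roots sum to 103, matching tr M = 103.
So the eigenvalues of A^T A are ≈ 0.8546, 20.7624, 81.383 (all ≥ 0, as they must be for A^T A). The largest is λ_max ≈ 81.383, hence ||A||_2 = sqrt(λ_max) ≈ 9.0213.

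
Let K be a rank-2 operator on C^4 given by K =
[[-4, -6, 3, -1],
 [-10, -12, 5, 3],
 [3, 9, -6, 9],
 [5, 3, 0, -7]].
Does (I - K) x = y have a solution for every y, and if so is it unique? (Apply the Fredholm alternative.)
(I - K) is invertible (det(I - K) = 210 ≠ 0), so for every y in C^4 the equation (I - K) x = y has a unique solution.

K has rank 2 and factors as K = U V^T = u1 v1^T + u2 v2^T with u1 = (-1, -1, 3, -1), v1 = (1, 3, -2, 3), u2 = (-1, -3, 0, 2), v2 = (3, 3, -1, -2) (multiplying out reproduces the displayed K). The nonzero eigenvalues of U V^T coincide with those of the 2 x 2 matrix G = V^T U = [[v1·u1, v1·u2], [v2·u1, v2·u2]] = [[-13, -4], [-7, -16]], and by the Sylvester determinant identity det(I_4 - U V^T) = det(I_2 - V^T U) = det([[14, 4], [7, 17]]) = (14)(17) - (4)(7) = 210. (Direct check: I - K =
[[5, 6, -3, 1],
 [10, 13, -5, -3],
 [-3, -9, 7, -9],
 [-5, -3, 0, 8]]
has determinant 210.) The finite-dimensional Fredholm alternative says: either (I - K) is invertible, or ker(I - K) ≠ {0} and then range(I - K) = ker((I - K)^*)^⊥, with dim ker(I - K) = dim ker((I - K)^*). Since det(I - K) ≠ 0, 1 is not an eigenvalue of K and ker(I - K) = {0}, so we are in the first case: for every y there is a unique x = (I - K)^(-1) y. (Explicitly, by the Woodbury identity, (I - U V^T)^(-1) = I + U (I_2 - G)^(-1) V^T.)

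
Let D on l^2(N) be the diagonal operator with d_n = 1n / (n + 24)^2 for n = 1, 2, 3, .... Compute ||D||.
||D|| = 1/96 (attained at n = 24)

For D diagonal, ||D|| = sup_n |d_n|. Treat f(x) = 1x / (x + 24)^2 for real x > 0. By the quotient rule, f'(x) = 1(24 - x)/(x + 24)^3, which is positive for x < 24 and negative for x > 24. So f has a unique maximum at x = 24, and since 24 is a positive integer, the supremum over n ≥ 1 is attained at n = 24: d_24 = 1·24/(24 + 24)^2 = 1·24/2304 = 1/96. Hence ||D|| = 1/96.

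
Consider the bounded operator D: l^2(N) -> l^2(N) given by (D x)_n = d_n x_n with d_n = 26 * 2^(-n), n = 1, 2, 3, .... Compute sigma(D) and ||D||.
sigma(D) = {26 * 2^(-n) : n ≥ 1} ∪ {0}; ||D|| = 13

A bounded diagonal operator on l^2 with diagonal entries d_n has spectrum equal to the closure of {d_n : n ≥ 1}: every d_n is an eigenvalue (with eigenvector e_n), so {d_n} ⊂ sigma(D); the spectrum is closed, so its closure is too; and for lambda not in the closure, (D - lambda I) has bounded inverse (the diagonal entries 1/(d_n - lambda) are bounded). For our sequence d_n = 26 * 2^(-n), n = 1, 2, 3, ...:
  - {d_n} = {26 * 2^(-n) : n ≥ 1}; the only limit point is 0
  - closure = {26 * 2^(-n) : n ≥ 1} ∪ {0}
For the norm: a diagonal operator has ||D|| = sup_n |d_n|. Here d_n = 26 * 2^(-n) is positive and decreasing, so sup_n |d_n| = d_1 = 26/2 = 13. So ||D|| = 13.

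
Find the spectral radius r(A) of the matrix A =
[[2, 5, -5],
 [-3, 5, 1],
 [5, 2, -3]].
r(A) ≈ 5.1339

The eigenvalues of A are the roots of its characteristic polynomial. With M = A (coefficients from the trace, the sum of principal 2x2 minors, and det A):
  p(λ) = det(λ I - M) = λ^3 - 4λ^2 + 27λ - 101.
No integer candidate from the rational root theorem (±divisors of 101) is a root, so the roots are irrational. The cubic discriminant is Δ = -172007 < 0, so there is one real root and a complex-conjugate pair. p(3) = -29 and p(4) = 7 have opposite signs, so a root lies in (3, 4); Newton's method refines it to λ ≈ 3.8321. Dividing out (λ - (3.8321)) leaves approximately λ^2 - 0.1679λ + 26.3565. For λ^2 - 0.1679λ + 26.3565 the discriminant is -105.3978. It is negative, so the remaining roots are the complex-conjugate pair λ ≈ 0.084 ± 5.1332i. Their product equals the constant term, so |λ|^2 ≈ 26.3565 and |λ| ≈ 5.1339.
Thus the eigenvalues (to 4 decimals) are 3.8321 (modulus 3.8321); 0.084 ± 5.1332i (modulus 5.1339). The spectral radius is the largest modulus: r(A) ≈ 5.1339. (Cross-check: r(A) ≤ ||A||_2 ≈ 9.0939; equality holds whenever A is normal, though it can also hold for some non-normal A.)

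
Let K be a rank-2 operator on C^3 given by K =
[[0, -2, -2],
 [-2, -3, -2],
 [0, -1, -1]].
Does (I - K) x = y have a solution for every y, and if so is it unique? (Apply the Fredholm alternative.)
(I - K) is invertible (det(I - K) = 2 ≠ 0), so for every y in C^3 the equation (I - K) x = y has a unique solution.

K has rank 2 and factors as K = U V^T = u1 v1^T + u2 v2^T with u1 = (2, 3, 1), v1 = (0, -1, -1), u2 = (0, -1, 0), v2 = (2, 0, -1) (multiplying out reproduces the displayed K). The nonzero eigenvalues of U V^T coincide with those of the 2 x 2 matrix G = V^T U = [[v1·u1, v1·u2], [v2·u1, v2·u2]] = [[-4, 1], [3, 0]], and by the Sylvester determinant identity det(I_3 - U V^T) = det(I_2 - V^T U) = det([[5, -1], [-3, 1]]) = (5)(1) - (-1)(-3) = 2. (Direct check: I - K =
[[1, 2, 2],
 [2, 4, 2],
 [0, 1, 2]]
has determinant 2.) The finite-dimensional Fredholm alternative says: either (I - K) is invertible, or ker(I - K) ≠ {0} and then range(I - K) = ker((I - K)^*)^⊥, with dim ker(I - K) = dim ker((I - K)^*). Since det(I - K) ≠ 0, 1 is not an eigenvalue of K and ker(I - K) = {0}, so we are in the first case: for every y there is a unique x = (I - K)^(-1) y. (Explicitly, by the Woodbury identity, (I - U V^T)^(-1) = I + U (I_2 - G)^(-1) V^T.)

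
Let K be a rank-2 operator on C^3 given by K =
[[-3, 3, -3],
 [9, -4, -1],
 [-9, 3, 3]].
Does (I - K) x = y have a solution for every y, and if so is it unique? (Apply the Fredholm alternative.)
(I - K) is invertible (det(I - K) = -55 ≠ 0), so for every y in C^3 the equation (I - K) x = y has a unique solution.

K has rank 2 and factors as K = U V^T = u1 v1^T + u2 v2^T with u1 = (1, 2, -3), v1 = (3, -1, -1), u2 = (2, -1, 0), v2 = (-3, 2, -1) (multiplying out reproduces the displayed K). The nonzero eigenvalues of U V^T coincide with those of the 2 x 2 matrix G = V^T U = [[v1·u1, v1·u2], [v2·u1, v2·u2]] = [[4, 7], [4, -8]], and by the Sylvester determinant identity det(I_3 - U V^T) = det(I_2 - V^T U) = det([[-3, -7], [-4, 9]]) = (-3)(9) - (-7)(-4) = -55. (Direct check: I - K =
[[4, -3, 3],
 [-9, 5, 1],
 [9, -3, -2]]
has determinant -55.) The finite-dimensional Fredholm alternative says: either (I - K) is invertible, or ker(I - K) ≠ {0} and then range(I - K) = ker((I - K)^*)^⊥, with dim ker(I - K) = dim ker((I - K)^*). Since det(I - K) ≠ 0, 1 is not an eigenvalue of K and ker(I - K) = {0}, so we are in the first case: for every y there is a unique x = (I - K)^(-1) y. (Explicitly, by the Woodbury identity, (I - U V^T)^(-1) = I + U (I_2 - G)^(-1) V^T.)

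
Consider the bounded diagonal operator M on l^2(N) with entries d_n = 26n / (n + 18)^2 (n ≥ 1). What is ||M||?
||M|| = 13/36 (attained at n = 18)

For M diagonal, ||M|| = sup_n |d_n|. Treat f(x) = 26x / (x + 18)^2 for real x > 0. By the quotient rule, f'(x) = 26(18 - x)/(x + 18)^3, which is positive for x < 18 and negative for x > 18. So f has a unique maximum at x = 18, and since 18 is a positive integer, the supremum over n ≥ 1 is attained at n = 18: d_18 = 26·18/(18 + 18)^2 = 26·18/1296 = 13/36. Hence ||M|| = 13/36.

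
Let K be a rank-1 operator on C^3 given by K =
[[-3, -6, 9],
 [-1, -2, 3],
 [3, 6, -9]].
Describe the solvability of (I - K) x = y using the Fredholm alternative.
(I - K) is invertible (det(I - K) = 15 ≠ 0), so for every y in C^3 the equation (I - K) x = y has a unique solution.

K has rank 1, so it is an outer product K = u v^T: every row of K is a multiple of one row vector. Reading off the entries, u = (-3, -1, 3) and v = (1, 2, -3) (row i of K equals u_i·v^T). A rank-one matrix u v^T satisfies K u = u (v·u) and kills the (2)-dimensional subspace v^⊥, so its characteristic polynomial is lambda^2 (lambda - v·u) with v·u = tr K = -14. Hence the eigenvalues of I - K are 1 (multiplicity 2) and 1 - (-14) = 15, so det(I - K) = 15. (Direct check: I - K =
[[4, 6, -9],
 [1, 3, -3],
 [-3, -6, 10]]
has determinant 15.) The finite-dimensional Fredholm alternative says: either (I - K) is invertible, or ker(I - K) ≠ {0} and then range(I - K) = ker((I - K)^*)^⊥, with dim ker(I - K) = dim ker((I - K)^*). Since det(I - K) ≠ 0, 1 is not an eigenvalue of K and ker(I - K) = {0}, so we are in the first case: for every y there is a unique x = (I - K)^(-1) y. Explicitly, by the Sherman–Morrison formula, (I - u v^T)^(-1) = I + u v^T/(1 - v·u), i.e. (I - K)^(-1) = I + K/(15).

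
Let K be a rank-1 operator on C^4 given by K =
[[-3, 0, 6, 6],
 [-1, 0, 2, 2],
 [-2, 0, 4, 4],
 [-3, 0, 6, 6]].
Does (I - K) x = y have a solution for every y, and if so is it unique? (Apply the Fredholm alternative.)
(I - K) is invertible (det(I - K) = -6 ≠ 0), so for every y in C^4 the equation (I - K) x = y has a unique solution.

K has rank 1, so it is an outer product K = u v^T: every row of K is a multiple of one row vector. Reading off the entries, u = (-3, -1, -2, -3) and v = (1, 0, -2, -2) (row i of K equals u_i·v^T). A rank-one matrix u v^T satisfies K u = u (v·u) and kills the (3)-dimensional subspace v^⊥, so its characteristic polynomial is lambda^3 (lambda - v·u) with v·u = tr K = 7. Hence the eigenvalues of I - K are 1 (multiplicity 3) and 1 - (7) = -6, so det(I - K) = -6. (Direct check: I - K =
[[4, 0, -6, -6],
 [1, 1, -2, -2],
 [2, 0, -3, -4],
 [3, 0, -6, -5]]
has determinant -6.) The finite-dimensional Fredholm alternative says: either (I - K) is invertible, or ker(I - K) ≠ {0} and then range(I - K) = ker((I - K)^*)^⊥, with dim ker(I - K) = dim ker((I - K)^*). Since det(I - K) ≠ 0, 1 is not an eigenvalue of K and ker(I - K) = {0}, so we are in the first case: for every y there is a unique x = (I - K)^(-1) y. Explicitly, by the Sherman–Morrison formula, (I - u v^T)^(-1) = I + u v^T/(1 - v·u), i.e. (I - K)^(-1) = I + K/(-6).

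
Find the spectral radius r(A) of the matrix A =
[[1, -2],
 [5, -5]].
r(A) = sqrt(5) ≈ 2.2361

The eigenvalues of A are the roots of its characteristic polynomial. With M = A (coefficients from the trace and determinant):
  p(λ) = det(λ I - M) = λ^2 + 4λ + 5.
For λ^2 + 4λ + 5 the discriminant is -4. It is negative, so the roots are the complex-conjugate pair λ = -2 ± (sqrt(4)/2) i ≈ -2 ± 1i. For a conjugate pair the product of the roots equals the constant term, so |λ|^2 = 5 and |λ| = sqrt(5) ≈ 2.2361.
Thus the eigenvalues (to 4 decimals) are -2 ± 1i (modulus 2.2361). The spectral radius is the largest modulus: r(A) = sqrt(5) ≈ 2.2361. (Cross-check: r(A) ≤ ||A||_2 ≈ 7.3852; equality holds whenever A is normal, though it can also hold for some non-normal A.)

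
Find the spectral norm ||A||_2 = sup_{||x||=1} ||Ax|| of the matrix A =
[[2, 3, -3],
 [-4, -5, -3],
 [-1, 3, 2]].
||A||_2 ≈ 7.8324 (= sqrt(largest eigenvalue of A^T A))

||A||_2 = sigma_max(A) = sqrt(lambda_max(A^T A)). Form the symmetric matrix M = A^T A =
[[21, 23, 4],
 [23, 43, 12],
 [4, 12, 22]].
Its characteristic polynomial (trace, sum of principal 2x2 minors, determinant of M give the coefficients) is
  p(λ) = det(λ I - M) = λ^3 - 86λ^2 + 1622λ - 6724.
No integer candidate from the rational root theorem (±divisors of 6724) is a root, so the roots are irrational. The cubic discriminant is Δ = 943747488 > 0, so there are three distinct real roots. p(5) = -639 and p(6) = 128 have opposite signs, so a root lies in (5, 6); Newton's method refines it to λ ≈ 5.8198. p(18) = 440 and p(19) = -93 have opposite signs, so a root lies in (18, 19); Newton's method refines it to λ ≈ 18.8334. p(61) = -807 and p(62) = 1584 have opposite signs, so a root lies in (61, 62); Newton's method refines it to λ ≈ 61.3468. Check (Vieta): the three roots sum to 86, matching tr M = 86.
So the eigenvalues of A^T A are ≈ 5.8198, 18.8334, 61.3468 (all ≥ 0, as they must be for A^T A). The largest is λ_max ≈ 61.3468, hence ||A||_2 = sqrt(λ_max) ≈ 7.8324.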